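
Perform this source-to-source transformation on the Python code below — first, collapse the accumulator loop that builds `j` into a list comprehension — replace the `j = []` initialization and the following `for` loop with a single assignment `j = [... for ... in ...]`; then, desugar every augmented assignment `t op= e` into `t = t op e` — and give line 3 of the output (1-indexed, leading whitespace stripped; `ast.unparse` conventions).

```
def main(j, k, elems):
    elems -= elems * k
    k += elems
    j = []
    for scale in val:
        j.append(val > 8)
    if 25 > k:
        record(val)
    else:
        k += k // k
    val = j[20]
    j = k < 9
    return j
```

Transformed code:
def main(j, k, elems):
    elems = elems - elems * k
    k = k + elems
    j = [val > 8 for scale in val]
    if 25 > k:
        record(val)
    else:
        k = k + k // k
    val = j[20]
    j = k < 9
    return j

k = k + elems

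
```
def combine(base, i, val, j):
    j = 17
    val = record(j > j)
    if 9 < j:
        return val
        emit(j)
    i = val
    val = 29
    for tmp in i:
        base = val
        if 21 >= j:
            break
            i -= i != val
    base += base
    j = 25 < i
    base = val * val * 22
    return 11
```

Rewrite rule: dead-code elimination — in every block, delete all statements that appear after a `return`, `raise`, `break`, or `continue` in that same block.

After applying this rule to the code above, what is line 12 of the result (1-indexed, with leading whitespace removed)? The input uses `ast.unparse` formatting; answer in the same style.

Transformed code:
def combine(base, i, val, j):
    j = 17
    val = record(j > j)
    if 9 < j:
        return val
    i = val
    val = 29
    for tmp in i:
        base = val
        if 21 >= j:
            break
    base += base
    j = 25 < i
    base = val * val * 22
    return 11

base += base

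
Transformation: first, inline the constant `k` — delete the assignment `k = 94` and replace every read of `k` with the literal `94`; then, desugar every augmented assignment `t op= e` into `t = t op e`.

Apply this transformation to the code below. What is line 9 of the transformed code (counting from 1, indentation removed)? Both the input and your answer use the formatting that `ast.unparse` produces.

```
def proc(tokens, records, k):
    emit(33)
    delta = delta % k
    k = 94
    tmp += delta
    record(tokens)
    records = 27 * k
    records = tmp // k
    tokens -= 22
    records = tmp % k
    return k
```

records = tmp % 94

Transformed code:
def proc(tokens, records, k):
    emit(33)
    delta = delta % 94
    tmp = tmp + delta
    record(tokens)
    records = 27 * 94
    records = tmp // 94
    tokens = tokens - 22
    records = tmp % 94
    return 94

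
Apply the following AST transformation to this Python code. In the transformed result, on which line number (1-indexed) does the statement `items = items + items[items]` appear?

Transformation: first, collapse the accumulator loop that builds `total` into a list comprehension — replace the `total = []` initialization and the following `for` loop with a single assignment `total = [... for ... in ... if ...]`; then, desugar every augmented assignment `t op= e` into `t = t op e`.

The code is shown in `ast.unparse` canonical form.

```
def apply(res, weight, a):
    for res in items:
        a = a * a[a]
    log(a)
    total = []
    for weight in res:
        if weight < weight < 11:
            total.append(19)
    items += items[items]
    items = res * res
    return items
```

6

Transformed code:
def apply(res, weight, a):
    for res in items:
        a = a * a[a]
    log(a)
    total = [19 for weight in res if weight < weight < 11]
    items = items + items[items]
    items = res * res
    return items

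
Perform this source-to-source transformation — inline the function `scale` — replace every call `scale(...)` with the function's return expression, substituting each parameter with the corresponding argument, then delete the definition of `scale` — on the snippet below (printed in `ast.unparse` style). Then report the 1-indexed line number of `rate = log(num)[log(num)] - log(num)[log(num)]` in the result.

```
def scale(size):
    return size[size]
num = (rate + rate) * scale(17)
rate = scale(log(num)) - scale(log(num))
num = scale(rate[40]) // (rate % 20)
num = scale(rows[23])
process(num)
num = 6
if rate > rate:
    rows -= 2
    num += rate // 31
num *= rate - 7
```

Transformed code:
num = (rate + rate) * 17[17]
rate = log(num)[log(num)] - log(num)[log(num)]
num = rate[40][rate[40]] // (rate % 20)
num = rows[23][rows[23]]
process(num)
num = 6
if rate > rate:
    rows -= 2
    num += rate // 31
num *= rate - 7

2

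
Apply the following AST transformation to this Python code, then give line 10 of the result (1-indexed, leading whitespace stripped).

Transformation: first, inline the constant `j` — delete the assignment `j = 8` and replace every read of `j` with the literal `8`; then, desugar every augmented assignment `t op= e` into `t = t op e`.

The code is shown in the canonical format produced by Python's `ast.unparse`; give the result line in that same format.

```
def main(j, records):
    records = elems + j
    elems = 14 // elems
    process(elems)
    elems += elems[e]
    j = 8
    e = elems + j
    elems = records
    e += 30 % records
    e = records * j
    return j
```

Transformed code:
def main(j, records):
    records = elems + 8
    elems = 14 // elems
    process(elems)
    elems = elems + elems[e]
    e = elems + 8
    elems = records
    e = e + 30 % records
    e = records * 8
    return 8

return 8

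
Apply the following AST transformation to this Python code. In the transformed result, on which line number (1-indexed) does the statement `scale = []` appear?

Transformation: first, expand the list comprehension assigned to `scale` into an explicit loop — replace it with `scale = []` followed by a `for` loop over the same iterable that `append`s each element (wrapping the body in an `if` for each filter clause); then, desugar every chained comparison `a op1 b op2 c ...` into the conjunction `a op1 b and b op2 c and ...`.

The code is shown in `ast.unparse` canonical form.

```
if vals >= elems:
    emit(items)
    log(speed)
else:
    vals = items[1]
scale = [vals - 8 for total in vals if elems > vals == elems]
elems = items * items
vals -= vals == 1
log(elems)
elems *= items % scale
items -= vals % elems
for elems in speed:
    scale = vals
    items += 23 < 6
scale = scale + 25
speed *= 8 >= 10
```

Transformed code:
if vals >= elems:
    emit(items)
    log(speed)
else:
    vals = items[1]
scale = []
for total in vals:
    if elems > vals and vals == elems:
        scale.append(vals - 8)
elems = items * items
vals -= vals == 1
log(elems)
elems *= items % scale
items -= vals % elems
for elems in speed:
    scale = vals
    items += 23 < 6
scale = scale + 25
speed *= 8 >= 10

6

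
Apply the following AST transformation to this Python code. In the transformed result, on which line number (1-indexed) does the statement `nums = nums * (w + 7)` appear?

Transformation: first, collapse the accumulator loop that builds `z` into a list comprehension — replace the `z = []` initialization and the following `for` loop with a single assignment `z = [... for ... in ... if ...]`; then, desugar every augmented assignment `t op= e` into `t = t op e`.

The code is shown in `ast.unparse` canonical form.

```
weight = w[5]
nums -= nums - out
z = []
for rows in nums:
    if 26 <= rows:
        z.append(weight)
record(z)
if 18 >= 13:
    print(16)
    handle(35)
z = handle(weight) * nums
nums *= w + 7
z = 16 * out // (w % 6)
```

Transformed code:
weight = w[5]
nums = nums - (nums - out)
z = [weight for rows in nums if 26 <= rows]
record(z)
if 18 >= 13:
    print(16)
    handle(35)
z = handle(weight) * nums
nums = nums * (w + 7)
z = 16 * out // (w % 6)

9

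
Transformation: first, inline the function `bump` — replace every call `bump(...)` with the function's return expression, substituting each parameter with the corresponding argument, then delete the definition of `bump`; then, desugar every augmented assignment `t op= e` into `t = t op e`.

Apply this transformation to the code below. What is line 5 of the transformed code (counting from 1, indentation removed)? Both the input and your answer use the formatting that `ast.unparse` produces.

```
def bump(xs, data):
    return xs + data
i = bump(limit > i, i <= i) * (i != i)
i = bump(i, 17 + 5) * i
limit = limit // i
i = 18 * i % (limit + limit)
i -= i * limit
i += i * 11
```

i = i - i * limit

Transformed code:
i = ((limit > i) + (i <= i)) * (i != i)
i = (i + (17 + 5)) * i
limit = limit // i
i = 18 * i % (limit + limit)
i = i - i * limit
i = i + i * 11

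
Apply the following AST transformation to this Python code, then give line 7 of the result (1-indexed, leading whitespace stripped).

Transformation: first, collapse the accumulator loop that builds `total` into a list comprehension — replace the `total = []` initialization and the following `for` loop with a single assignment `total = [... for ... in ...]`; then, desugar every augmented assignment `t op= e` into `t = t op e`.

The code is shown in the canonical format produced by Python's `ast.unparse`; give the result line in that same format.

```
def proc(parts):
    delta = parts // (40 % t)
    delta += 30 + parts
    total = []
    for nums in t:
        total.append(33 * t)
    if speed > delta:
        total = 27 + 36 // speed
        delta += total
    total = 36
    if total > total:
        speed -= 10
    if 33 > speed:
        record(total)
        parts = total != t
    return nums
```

Transformed code:
def proc(parts):
    delta = parts // (40 % t)
    delta = delta + (30 + parts)
    total = [33 * t for nums in t]
    if speed > delta:
        total = 27 + 36 // speed
        delta = delta + total
    total = 36
    if total > total:
        speed = speed - 10
    if 33 > speed:
        record(total)
        parts = total != t
    return nums

delta = delta + total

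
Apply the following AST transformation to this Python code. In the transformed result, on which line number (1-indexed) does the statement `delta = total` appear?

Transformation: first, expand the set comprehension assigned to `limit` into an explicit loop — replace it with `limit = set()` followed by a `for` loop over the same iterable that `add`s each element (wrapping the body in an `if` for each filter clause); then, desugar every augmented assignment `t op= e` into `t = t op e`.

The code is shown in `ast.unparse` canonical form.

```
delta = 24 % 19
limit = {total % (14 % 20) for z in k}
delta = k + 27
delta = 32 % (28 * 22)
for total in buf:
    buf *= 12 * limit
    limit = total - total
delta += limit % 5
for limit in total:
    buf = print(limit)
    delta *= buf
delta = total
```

Transformed code:
delta = 24 % 19
limit = set()
for z in k:
    limit.add(total % (14 % 20))
delta = k + 27
delta = 32 % (28 * 22)
for total in buf:
    buf = buf * (12 * limit)
    limit = total - total
delta = delta + limit % 5
for limit in total:
    buf = print(limit)
    delta = delta * buf
delta = total

14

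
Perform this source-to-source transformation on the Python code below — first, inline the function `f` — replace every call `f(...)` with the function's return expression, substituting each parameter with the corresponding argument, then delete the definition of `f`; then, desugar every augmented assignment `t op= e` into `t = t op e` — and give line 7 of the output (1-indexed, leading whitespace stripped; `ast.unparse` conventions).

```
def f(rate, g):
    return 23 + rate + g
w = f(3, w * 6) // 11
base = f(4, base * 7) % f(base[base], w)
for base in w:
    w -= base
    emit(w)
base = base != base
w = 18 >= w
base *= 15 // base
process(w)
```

w = 18 >= w

Transformed code:
w = (23 + 3 + w * 6) // 11
base = (23 + 4 + base * 7) % (23 + base[base] + w)
for base in w:
    w = w - base
    emit(w)
base = base != base
w = 18 >= w
base = base * (15 // base)
process(w)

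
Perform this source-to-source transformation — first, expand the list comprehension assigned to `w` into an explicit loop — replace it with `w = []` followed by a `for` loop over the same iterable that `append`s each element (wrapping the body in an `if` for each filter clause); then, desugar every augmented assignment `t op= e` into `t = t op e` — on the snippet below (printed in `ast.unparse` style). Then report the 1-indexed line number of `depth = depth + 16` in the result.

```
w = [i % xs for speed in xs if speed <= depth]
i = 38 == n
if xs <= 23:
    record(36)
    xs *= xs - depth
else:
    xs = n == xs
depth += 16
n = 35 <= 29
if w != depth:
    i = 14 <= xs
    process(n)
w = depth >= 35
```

Transformed code:
w = []
for speed in xs:
    if speed <= depth:
        w.append(i % xs)
i = 38 == n
if xs <= 23:
    record(36)
    xs = xs * (xs - depth)
else:
    xs = n == xs
depth = depth + 16
n = 35 <= 29
if w != depth:
    i = 14 <= xs
    process(n)
w = depth >= 35

11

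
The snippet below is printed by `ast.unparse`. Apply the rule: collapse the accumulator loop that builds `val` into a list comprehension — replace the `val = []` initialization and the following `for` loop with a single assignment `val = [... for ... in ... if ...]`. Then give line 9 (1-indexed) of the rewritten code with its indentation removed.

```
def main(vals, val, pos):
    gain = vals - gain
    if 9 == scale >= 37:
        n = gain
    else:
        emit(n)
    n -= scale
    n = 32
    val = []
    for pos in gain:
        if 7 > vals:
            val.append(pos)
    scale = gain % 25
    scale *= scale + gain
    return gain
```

val = [pos for pos in gain if 7 > vals]

Transformed code:
def main(vals, val, pos):
    gain = vals - gain
    if 9 == scale >= 37:
        n = gain
    else:
        emit(n)
    n -= scale
    n = 32
    val = [pos for pos in gain if 7 > vals]
    scale = gain % 25
    scale *= scale + gain
    return gain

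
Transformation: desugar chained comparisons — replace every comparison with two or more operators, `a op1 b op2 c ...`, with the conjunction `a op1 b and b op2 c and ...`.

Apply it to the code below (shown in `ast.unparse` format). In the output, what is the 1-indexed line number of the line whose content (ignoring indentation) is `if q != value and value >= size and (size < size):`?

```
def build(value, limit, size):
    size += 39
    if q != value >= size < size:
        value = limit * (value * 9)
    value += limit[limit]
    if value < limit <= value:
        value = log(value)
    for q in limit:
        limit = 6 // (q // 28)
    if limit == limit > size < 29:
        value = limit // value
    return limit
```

Transformed code:
def build(value, limit, size):
    size += 39
    if q != value and value >= size and (size < size):
        value = limit * (value * 9)
    value += limit[limit]
    if value < limit and limit <= value:
        value = log(value)
    for q in limit:
        limit = 6 // (q // 28)
    if limit == limit and limit > size and (size < 29):
        value = limit // value
    return limit

3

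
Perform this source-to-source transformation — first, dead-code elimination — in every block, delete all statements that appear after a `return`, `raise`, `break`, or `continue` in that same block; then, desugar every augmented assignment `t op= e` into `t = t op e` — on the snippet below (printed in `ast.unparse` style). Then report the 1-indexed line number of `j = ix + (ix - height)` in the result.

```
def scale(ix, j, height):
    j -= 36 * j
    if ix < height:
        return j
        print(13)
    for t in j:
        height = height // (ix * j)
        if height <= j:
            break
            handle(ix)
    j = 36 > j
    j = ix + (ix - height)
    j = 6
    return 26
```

Transformed code:
def scale(ix, j, height):
    j = j - 36 * j
    if ix < height:
        return j
    for t in j:
        height = height // (ix * j)
        if height <= j:
            break
    j = 36 > j
    j = ix + (ix - height)
    j = 6
    return 26

10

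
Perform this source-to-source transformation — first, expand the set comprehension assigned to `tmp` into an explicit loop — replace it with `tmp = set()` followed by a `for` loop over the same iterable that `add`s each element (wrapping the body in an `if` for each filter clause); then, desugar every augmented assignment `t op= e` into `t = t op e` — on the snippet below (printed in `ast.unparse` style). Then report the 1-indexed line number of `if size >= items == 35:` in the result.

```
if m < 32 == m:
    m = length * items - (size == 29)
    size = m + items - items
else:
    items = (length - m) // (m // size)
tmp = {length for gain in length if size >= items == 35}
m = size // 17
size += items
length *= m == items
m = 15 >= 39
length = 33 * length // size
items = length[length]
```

Transformed code:
if m < 32 == m:
    m = length * items - (size == 29)
    size = m + items - items
else:
    items = (length - m) // (m // size)
tmp = set()
for gain in length:
    if size >= items == 35:
        tmp.add(length)
m = size // 17
size = size + items
length = length * (m == items)
m = 15 >= 39
length = 33 * length // size
items = length[length]

8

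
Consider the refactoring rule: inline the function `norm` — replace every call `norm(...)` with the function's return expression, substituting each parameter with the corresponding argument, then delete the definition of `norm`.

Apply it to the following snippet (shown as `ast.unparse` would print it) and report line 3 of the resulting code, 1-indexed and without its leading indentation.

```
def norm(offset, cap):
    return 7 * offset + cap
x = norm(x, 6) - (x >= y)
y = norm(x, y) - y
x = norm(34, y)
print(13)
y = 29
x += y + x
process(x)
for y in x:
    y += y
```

Transformed code:
x = 7 * x + 6 - (x >= y)
y = 7 * x + y - y
x = 7 * 34 + y
print(13)
y = 29
x += y + x
process(x)
for y in x:
    y += y

x = 7 * 34 + y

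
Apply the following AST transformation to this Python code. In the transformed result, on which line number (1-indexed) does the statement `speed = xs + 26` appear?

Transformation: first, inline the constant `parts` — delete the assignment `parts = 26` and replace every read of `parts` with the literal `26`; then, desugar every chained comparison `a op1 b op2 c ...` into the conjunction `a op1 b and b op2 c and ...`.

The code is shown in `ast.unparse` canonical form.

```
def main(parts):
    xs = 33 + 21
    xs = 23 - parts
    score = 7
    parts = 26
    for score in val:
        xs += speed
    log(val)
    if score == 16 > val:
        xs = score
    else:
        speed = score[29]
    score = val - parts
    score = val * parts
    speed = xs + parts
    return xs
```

14

Transformed code:
def main(parts):
    xs = 33 + 21
    xs = 23 - 26
    score = 7
    for score in val:
        xs += speed
    log(val)
    if score == 16 and 16 > val:
        xs = score
    else:
        speed = score[29]
    score = val - 26
    score = val * 26
    speed = xs + 26
    return xs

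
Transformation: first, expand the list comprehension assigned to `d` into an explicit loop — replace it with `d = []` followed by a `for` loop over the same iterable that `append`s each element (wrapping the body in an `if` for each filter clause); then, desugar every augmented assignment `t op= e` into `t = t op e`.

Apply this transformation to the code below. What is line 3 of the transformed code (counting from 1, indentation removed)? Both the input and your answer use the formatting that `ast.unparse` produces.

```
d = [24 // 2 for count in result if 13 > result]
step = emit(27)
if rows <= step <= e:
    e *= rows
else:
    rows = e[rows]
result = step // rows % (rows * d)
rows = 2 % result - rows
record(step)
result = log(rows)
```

if 13 > result:

Transformed code:
d = []
for count in result:
    if 13 > result:
        d.append(24 // 2)
step = emit(27)
if rows <= step <= e:
    e = e * rows
else:
    rows = e[rows]
result = step // rows % (rows * d)
rows = 2 % result - rows
record(step)
result = log(rows)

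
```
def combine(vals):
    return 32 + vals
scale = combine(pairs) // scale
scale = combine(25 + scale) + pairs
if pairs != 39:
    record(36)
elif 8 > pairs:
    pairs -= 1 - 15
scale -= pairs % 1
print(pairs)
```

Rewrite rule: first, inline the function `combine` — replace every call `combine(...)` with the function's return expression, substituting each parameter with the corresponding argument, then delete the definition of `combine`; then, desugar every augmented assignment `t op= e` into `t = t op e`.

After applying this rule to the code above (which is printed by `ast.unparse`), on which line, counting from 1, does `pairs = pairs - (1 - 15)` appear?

6

Transformed code:
scale = (32 + pairs) // scale
scale = 32 + (25 + scale) + pairs
if pairs != 39:
    record(36)
elif 8 > pairs:
    pairs = pairs - (1 - 15)
scale = scale - pairs % 1
print(pairs)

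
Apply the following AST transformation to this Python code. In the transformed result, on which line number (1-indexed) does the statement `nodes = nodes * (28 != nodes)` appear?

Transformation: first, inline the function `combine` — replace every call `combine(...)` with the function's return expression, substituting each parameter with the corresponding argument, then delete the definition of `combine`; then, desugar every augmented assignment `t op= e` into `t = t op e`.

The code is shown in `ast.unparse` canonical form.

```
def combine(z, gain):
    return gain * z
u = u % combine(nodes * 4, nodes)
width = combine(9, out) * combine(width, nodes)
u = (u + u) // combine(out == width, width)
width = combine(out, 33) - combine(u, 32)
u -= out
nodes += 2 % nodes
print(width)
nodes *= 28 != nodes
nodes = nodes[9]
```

8

Transformed code:
u = u % (nodes * (nodes * 4))
width = out * 9 * (nodes * width)
u = (u + u) // (width * (out == width))
width = 33 * out - 32 * u
u = u - out
nodes = nodes + 2 % nodes
print(width)
nodes = nodes * (28 != nodes)
nodes = nodes[9]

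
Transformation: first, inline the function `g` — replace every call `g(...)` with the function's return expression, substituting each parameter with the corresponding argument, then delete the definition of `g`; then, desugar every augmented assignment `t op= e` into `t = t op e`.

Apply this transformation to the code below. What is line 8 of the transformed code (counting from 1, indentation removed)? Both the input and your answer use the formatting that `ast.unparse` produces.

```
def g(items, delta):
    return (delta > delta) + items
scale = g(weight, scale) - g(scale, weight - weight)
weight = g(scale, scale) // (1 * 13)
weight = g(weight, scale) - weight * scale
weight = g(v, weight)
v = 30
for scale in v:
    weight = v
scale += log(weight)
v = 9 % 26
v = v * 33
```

scale = scale + log(weight)

Transformed code:
scale = (scale > scale) + weight - ((weight - weight > weight - weight) + scale)
weight = ((scale > scale) + scale) // (1 * 13)
weight = (scale > scale) + weight - weight * scale
weight = (weight > weight) + v
v = 30
for scale in v:
    weight = v
scale = scale + log(weight)
v = 9 % 26
v = v * 33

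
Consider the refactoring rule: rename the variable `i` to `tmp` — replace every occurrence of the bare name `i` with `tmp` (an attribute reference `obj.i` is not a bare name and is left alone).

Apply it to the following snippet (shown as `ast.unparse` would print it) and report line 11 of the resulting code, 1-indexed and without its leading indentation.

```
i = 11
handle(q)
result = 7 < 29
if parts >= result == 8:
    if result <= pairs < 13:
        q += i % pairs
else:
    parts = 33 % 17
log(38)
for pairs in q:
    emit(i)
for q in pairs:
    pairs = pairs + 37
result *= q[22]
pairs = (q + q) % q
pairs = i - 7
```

emit(tmp)

Transformed code:
tmp = 11
handle(q)
result = 7 < 29
if parts >= result == 8:
    if result <= pairs < 13:
        q += tmp % pairs
else:
    parts = 33 % 17
log(38)
for pairs in q:
    emit(tmp)
for q in pairs:
    pairs = pairs + 37
result *= q[22]
pairs = (q + q) % q
pairs = tmp - 7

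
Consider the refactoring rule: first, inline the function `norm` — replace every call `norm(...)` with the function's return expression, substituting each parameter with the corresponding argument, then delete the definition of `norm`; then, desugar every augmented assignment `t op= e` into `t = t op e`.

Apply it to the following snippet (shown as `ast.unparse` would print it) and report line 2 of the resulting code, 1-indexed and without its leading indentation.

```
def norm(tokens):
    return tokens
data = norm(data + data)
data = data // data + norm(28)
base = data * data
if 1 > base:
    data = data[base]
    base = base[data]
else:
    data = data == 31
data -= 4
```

data = data // data + 28

Transformed code:
data = data + data
data = data // data + 28
base = data * data
if 1 > base:
    data = data[base]
    base = base[data]
else:
    data = data == 31
data = data - 4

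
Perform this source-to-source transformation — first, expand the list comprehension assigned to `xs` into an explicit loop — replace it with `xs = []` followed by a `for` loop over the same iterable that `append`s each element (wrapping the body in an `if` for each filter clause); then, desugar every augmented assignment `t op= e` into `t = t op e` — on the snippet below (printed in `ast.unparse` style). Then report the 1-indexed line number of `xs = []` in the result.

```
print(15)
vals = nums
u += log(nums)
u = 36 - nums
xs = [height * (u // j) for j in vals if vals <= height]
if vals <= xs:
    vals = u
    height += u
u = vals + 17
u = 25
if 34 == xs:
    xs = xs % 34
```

Transformed code:
print(15)
vals = nums
u = u + log(nums)
u = 36 - nums
xs = []
for j in vals:
    if vals <= height:
        xs.append(height * (u // j))
if vals <= xs:
    vals = u
    height = height + u
u = vals + 17
u = 25
if 34 == xs:
    xs = xs % 34

5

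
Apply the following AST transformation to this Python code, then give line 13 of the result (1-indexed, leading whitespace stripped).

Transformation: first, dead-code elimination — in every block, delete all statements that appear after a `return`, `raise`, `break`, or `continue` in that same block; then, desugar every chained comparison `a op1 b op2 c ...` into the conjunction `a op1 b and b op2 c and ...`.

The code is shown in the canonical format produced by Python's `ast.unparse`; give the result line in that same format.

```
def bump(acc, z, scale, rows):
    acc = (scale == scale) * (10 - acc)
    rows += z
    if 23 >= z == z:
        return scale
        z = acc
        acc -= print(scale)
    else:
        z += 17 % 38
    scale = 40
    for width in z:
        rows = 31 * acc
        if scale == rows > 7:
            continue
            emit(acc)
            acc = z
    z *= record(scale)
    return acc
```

z *= record(scale)

Transformed code:
def bump(acc, z, scale, rows):
    acc = (scale == scale) * (10 - acc)
    rows += z
    if 23 >= z and z == z:
        return scale
    else:
        z += 17 % 38
    scale = 40
    for width in z:
        rows = 31 * acc
        if scale == rows and rows > 7:
            continue
    z *= record(scale)
    return acc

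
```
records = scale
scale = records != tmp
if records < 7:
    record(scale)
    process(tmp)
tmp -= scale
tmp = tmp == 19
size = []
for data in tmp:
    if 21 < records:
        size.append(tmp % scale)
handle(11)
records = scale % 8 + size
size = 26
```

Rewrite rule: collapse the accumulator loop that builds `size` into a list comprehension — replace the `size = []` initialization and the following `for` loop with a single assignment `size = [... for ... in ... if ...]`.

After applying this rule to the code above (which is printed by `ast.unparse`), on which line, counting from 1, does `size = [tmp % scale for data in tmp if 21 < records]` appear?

Transformed code:
records = scale
scale = records != tmp
if records < 7:
    record(scale)
    process(tmp)
tmp -= scale
tmp = tmp == 19
size = [tmp % scale for data in tmp if 21 < records]
handle(11)
records = scale % 8 + size
size = 26

8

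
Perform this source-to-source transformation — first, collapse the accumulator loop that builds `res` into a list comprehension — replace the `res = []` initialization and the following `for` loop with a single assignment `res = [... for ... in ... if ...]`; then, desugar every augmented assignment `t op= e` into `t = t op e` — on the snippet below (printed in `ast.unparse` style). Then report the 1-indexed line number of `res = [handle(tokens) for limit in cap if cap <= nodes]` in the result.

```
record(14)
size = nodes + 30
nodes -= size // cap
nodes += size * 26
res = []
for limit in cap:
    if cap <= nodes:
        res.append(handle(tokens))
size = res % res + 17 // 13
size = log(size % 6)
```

Transformed code:
record(14)
size = nodes + 30
nodes = nodes - size // cap
nodes = nodes + size * 26
res = [handle(tokens) for limit in cap if cap <= nodes]
size = res % res + 17 // 13
size = log(size % 6)

5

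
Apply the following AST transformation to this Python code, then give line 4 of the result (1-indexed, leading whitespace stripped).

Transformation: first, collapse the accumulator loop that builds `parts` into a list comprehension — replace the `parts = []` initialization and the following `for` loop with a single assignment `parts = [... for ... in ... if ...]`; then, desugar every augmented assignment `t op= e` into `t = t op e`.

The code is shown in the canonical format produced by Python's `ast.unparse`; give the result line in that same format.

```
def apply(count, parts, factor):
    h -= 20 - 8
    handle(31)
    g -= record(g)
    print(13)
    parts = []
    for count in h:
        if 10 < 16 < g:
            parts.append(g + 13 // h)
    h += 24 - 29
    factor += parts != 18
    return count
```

Transformed code:
def apply(count, parts, factor):
    h = h - (20 - 8)
    handle(31)
    g = g - record(g)
    print(13)
    parts = [g + 13 // h for count in h if 10 < 16 < g]
    h = h + (24 - 29)
    factor = factor + (parts != 18)
    return count

g = g - record(g)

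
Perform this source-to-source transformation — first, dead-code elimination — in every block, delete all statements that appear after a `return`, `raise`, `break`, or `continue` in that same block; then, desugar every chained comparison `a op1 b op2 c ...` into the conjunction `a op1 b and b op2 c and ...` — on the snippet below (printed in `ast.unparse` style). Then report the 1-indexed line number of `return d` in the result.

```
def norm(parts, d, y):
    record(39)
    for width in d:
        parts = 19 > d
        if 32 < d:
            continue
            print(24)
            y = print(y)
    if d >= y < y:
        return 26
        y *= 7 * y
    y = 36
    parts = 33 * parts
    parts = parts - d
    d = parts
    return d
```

Transformed code:
def norm(parts, d, y):
    record(39)
    for width in d:
        parts = 19 > d
        if 32 < d:
            continue
    if d >= y and y < y:
        return 26
    y = 36
    parts = 33 * parts
    parts = parts - d
    d = parts
    return d

13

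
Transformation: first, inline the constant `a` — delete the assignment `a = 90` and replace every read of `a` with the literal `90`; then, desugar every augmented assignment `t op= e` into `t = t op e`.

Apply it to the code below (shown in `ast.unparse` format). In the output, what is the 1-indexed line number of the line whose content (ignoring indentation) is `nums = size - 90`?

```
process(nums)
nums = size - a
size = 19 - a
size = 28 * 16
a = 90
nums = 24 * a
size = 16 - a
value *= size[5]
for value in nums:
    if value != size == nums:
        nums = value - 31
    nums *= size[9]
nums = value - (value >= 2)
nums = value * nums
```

2

Transformed code:
process(nums)
nums = size - 90
size = 19 - 90
size = 28 * 16
nums = 24 * 90
size = 16 - 90
value = value * size[5]
for value in nums:
    if value != size == nums:
        nums = value - 31
    nums = nums * size[9]
nums = value - (value >= 2)
nums = value * nums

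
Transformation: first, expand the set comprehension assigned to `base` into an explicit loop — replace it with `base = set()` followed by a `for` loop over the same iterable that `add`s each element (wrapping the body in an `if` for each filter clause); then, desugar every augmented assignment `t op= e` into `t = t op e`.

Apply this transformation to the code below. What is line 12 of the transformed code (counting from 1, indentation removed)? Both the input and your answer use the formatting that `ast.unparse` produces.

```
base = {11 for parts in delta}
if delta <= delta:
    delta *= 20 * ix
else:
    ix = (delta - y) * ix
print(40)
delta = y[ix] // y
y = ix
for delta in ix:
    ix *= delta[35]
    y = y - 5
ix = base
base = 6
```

Transformed code:
base = set()
for parts in delta:
    base.add(11)
if delta <= delta:
    delta = delta * (20 * ix)
else:
    ix = (delta - y) * ix
print(40)
delta = y[ix] // y
y = ix
for delta in ix:
    ix = ix * delta[35]
    y = y - 5
ix = base
base = 6

ix = ix * delta[35]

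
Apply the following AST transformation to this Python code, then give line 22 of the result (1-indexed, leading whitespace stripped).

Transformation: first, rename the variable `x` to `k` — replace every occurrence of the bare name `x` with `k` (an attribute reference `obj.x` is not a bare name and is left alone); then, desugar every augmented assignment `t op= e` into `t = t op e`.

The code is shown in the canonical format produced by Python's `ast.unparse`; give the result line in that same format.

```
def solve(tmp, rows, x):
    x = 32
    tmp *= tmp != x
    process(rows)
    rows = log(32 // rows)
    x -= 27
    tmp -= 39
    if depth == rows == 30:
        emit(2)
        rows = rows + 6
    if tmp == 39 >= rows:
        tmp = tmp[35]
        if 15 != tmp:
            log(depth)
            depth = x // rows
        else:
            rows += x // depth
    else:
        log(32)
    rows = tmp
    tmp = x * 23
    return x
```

Transformed code:
def solve(tmp, rows, k):
    k = 32
    tmp = tmp * (tmp != k)
    process(rows)
    rows = log(32 // rows)
    k = k - 27
    tmp = tmp - 39
    if depth == rows == 30:
        emit(2)
        rows = rows + 6
    if tmp == 39 >= rows:
        tmp = tmp[35]
        if 15 != tmp:
            log(depth)
            depth = k // rows
        else:
            rows = rows + k // depth
    else:
        log(32)
    rows = tmp
    tmp = k * 23
    return k

return k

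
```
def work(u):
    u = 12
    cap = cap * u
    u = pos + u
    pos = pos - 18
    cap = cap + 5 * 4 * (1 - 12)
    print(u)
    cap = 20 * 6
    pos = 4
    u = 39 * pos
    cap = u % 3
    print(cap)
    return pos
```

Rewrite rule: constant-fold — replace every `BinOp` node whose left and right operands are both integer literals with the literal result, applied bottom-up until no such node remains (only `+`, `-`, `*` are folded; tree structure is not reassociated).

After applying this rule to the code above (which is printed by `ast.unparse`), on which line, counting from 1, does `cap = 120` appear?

Transformed code:
def work(u):
    u = 12
    cap = cap * u
    u = pos + u
    pos = pos - 18
    cap = cap + -220
    print(u)
    cap = 120
    pos = 4
    u = 39 * pos
    cap = u % 3
    print(cap)
    return pos

8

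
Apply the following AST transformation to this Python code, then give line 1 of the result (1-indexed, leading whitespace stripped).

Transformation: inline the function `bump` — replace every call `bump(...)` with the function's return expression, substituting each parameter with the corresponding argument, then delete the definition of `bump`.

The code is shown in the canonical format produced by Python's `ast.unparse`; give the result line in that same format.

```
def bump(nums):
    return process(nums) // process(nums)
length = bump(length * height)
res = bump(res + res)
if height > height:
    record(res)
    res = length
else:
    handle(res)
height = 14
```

Transformed code:
length = process(length * height) // process(length * height)
res = process(res + res) // process(res + res)
if height > height:
    record(res)
    res = length
else:
    handle(res)
height = 14

length = process(length * height) // process(length * height)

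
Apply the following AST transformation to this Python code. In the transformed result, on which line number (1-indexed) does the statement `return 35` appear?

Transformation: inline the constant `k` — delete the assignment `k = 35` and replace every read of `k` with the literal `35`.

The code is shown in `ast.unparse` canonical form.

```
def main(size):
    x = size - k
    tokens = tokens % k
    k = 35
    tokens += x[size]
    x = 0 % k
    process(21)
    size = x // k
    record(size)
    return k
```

9

Transformed code:
def main(size):
    x = size - 35
    tokens = tokens % 35
    tokens += x[size]
    x = 0 % 35
    process(21)
    size = x // 35
    record(size)
    return 35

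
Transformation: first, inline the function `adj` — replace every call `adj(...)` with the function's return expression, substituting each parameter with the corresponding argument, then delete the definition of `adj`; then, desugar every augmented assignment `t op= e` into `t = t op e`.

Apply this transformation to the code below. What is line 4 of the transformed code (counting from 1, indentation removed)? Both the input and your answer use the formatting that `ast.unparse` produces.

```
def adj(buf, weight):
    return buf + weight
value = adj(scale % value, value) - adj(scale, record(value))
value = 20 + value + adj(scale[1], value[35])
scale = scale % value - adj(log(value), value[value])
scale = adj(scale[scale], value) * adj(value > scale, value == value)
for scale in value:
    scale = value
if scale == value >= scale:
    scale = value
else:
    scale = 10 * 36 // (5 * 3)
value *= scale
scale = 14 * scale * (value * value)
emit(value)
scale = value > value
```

Transformed code:
value = scale % value + value - (scale + record(value))
value = 20 + value + (scale[1] + value[35])
scale = scale % value - (log(value) + value[value])
scale = (scale[scale] + value) * ((value > scale) + (value == value))
for scale in value:
    scale = value
if scale == value >= scale:
    scale = value
else:
    scale = 10 * 36 // (5 * 3)
value = value * scale
scale = 14 * scale * (value * value)
emit(value)
scale = value > value

scale = (scale[scale] + value) * ((value > scale) + (value == value))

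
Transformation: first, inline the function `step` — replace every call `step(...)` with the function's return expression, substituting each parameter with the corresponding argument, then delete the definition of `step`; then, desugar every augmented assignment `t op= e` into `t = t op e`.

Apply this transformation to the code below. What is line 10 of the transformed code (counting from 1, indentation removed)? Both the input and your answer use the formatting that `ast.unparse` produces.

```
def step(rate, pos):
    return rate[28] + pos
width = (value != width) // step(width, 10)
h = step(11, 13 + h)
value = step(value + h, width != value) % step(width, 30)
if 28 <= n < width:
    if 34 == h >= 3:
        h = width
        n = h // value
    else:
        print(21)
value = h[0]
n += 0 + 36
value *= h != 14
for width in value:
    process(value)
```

Transformed code:
width = (value != width) // (width[28] + 10)
h = 11[28] + (13 + h)
value = ((value + h)[28] + (width != value)) % (width[28] + 30)
if 28 <= n < width:
    if 34 == h >= 3:
        h = width
        n = h // value
    else:
        print(21)
value = h[0]
n = n + (0 + 36)
value = value * (h != 14)
for width in value:
    process(value)

value = h[0]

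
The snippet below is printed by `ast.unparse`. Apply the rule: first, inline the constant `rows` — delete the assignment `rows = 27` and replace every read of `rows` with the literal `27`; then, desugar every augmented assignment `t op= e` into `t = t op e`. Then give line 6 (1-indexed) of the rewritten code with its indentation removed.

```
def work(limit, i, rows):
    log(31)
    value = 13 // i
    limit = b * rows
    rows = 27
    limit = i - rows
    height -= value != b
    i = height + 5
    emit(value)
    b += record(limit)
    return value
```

Transformed code:
def work(limit, i, rows):
    log(31)
    value = 13 // i
    limit = b * 27
    limit = i - 27
    height = height - (value != b)
    i = height + 5
    emit(value)
    b = b + record(limit)
    return value

height = height - (value != b)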